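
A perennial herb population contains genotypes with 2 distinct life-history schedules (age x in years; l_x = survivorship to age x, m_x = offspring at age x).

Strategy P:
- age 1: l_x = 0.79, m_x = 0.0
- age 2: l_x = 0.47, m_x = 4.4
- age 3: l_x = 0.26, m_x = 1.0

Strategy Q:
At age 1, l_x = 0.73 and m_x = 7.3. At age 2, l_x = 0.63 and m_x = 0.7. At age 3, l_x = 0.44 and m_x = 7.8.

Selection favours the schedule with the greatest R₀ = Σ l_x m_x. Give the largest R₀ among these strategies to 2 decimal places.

Strategy P: R₀ = 0.79×0.0 + 0.47×4.4 + 0.26×1.0 = 2.3280
Strategy Q: R₀ = 0.73×7.3 + 0.63×0.7 + 0.44×7.8 = 9.2020
Highest R₀: strategy Q with 9.2020.

9.20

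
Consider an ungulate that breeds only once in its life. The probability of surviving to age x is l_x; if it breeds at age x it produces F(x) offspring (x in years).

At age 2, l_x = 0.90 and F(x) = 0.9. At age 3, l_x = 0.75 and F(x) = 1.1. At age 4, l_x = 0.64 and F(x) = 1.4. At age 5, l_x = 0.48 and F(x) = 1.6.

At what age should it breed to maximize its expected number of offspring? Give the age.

Expected offspring if breeding at age x = l_x × F(x):
  age 2: 0.90 × 0.9 = 0.810
  age 3: 0.75 × 1.1 = 0.825
  age 4: 0.64 × 1.4 = 0.896
  age 5: 0.48 × 1.6 = 0.768
Maximum at age 4 (0.896).

4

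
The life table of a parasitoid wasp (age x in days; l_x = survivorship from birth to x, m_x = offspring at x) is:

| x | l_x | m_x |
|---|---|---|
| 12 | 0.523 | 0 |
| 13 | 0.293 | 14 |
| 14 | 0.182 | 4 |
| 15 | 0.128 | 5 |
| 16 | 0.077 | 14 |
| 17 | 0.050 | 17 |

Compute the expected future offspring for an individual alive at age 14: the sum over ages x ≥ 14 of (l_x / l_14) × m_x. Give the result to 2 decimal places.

l_14 = 0.182. Conditional survival from age 14 to x is l_x / l_14.
  x=14: (0.182/0.182) × 4 = 4.0000
  x=15: (0.128/0.182) × 5 = 3.5165
  x=16: (0.077/0.182) × 14 = 5.9231
  x=17: (0.050/0.182) × 17 = 4.6703
Sum = 4.0000 + 3.5165 + 5.9231 + 4.6703 = 18.1099

18.11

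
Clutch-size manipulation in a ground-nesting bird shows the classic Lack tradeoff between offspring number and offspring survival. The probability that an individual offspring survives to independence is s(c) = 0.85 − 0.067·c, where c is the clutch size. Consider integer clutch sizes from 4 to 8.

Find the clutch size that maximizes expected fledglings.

6

Expected fledglings = c × s(c):
  c=4: 4 × 0.582 = 2.328
  c=5: 5 × 0.515 = 2.575
  c=6: 6 × 0.448 = 2.688
  c=7: 7 × 0.381 = 2.667
  c=8: 8 × 0.314 = 2.512
Maximum at c = 6 (2.688 fledglings).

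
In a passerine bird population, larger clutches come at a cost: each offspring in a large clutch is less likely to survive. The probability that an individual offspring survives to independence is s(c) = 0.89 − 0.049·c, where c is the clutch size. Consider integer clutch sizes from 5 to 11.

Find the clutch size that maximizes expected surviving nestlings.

9

Expected surviving nestlings = c × s(c):
  c=5: 5 × 0.645 = 3.225
  c=6: 6 × 0.596 = 3.576
  c=7: 7 × 0.547 = 3.829
  c=8: 8 × 0.498 = 3.984
  c=9: 9 × 0.449 = 4.041
  c=10: 10 × 0.400 = 4.000
  c=11: 11 × 0.351 = 3.861
Maximum at c = 9 (4.041 surviving nestlings).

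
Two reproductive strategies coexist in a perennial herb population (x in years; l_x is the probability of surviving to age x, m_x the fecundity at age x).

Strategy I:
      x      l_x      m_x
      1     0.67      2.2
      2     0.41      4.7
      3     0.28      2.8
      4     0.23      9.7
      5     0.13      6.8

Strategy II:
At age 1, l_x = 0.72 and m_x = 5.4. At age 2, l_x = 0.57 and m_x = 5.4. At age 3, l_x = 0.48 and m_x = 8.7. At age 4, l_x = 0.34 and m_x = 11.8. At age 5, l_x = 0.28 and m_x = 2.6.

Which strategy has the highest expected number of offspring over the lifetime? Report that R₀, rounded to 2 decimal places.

15.88

Strategy I: R₀ = 0.67×2.2 + 0.41×4.7 + 0.28×2.8 + 0.23×9.7 + 0.13×6.8 = 7.3000
Strategy II: R₀ = 0.72×5.4 + 0.57×5.4 + 0.48×8.7 + 0.34×11.8 + 0.28×2.6 = 15.8820
Highest R₀: strategy II with 15.8820.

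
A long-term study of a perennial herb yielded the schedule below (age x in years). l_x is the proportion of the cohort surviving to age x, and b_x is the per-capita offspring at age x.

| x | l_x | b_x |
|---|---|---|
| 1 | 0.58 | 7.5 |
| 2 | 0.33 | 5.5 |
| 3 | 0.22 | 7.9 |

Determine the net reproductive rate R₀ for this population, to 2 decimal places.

R₀ = Σ l_x b_x:
  age 1: 0.58 × 7.5 = 4.3500
  age 2: 0.33 × 5.5 = 1.8150
  age 3: 0.22 × 7.9 = 1.7380
R₀ = 4.3500 + 1.8150 + 1.7380 = 7.9030

7.90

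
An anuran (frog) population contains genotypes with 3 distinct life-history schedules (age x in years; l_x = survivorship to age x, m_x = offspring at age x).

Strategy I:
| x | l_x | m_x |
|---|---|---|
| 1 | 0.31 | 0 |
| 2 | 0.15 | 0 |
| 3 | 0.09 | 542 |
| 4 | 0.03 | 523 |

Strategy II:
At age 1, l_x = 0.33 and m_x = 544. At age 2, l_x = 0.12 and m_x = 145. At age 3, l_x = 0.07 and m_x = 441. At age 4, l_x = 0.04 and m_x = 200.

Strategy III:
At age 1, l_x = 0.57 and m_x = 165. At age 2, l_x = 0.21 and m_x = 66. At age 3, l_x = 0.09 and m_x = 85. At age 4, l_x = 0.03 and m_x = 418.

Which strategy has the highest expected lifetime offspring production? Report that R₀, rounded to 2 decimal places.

235.79

Strategy I: R₀ = 0.31×0 + 0.15×0 + 0.09×542 + 0.03×523 = 64.4700
Strategy II: R₀ = 0.33×544 + 0.12×145 + 0.07×441 + 0.04×200 = 235.7900
Strategy III: R₀ = 0.57×165 + 0.21×66 + 0.09×85 + 0.03×418 = 128.1000
Highest R₀: strategy II with 235.7900.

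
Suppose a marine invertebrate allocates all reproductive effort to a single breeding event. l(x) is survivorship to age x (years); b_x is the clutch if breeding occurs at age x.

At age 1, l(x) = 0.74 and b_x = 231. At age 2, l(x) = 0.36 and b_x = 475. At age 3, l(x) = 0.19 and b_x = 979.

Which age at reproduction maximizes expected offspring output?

3

Expected offspring if breeding at age x = l(x) × b_x:
  age 1: 0.74 × 231 = 170.940
  age 2: 0.36 × 475 = 171.000
  age 3: 0.19 × 979 = 186.010
Maximum at age 3 (186.010).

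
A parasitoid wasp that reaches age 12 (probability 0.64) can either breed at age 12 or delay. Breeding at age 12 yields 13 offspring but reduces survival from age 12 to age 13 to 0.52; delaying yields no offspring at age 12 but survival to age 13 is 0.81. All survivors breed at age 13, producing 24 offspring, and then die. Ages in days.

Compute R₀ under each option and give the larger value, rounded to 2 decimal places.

breed at age 12: R₀ = 0.64 × (13 + 0.52 × 24) = 0.64 × 25.4800 = 16.3072
delay to age 13: R₀ = 0.64 × (0.81 × 24) = 0.64 × 19.4400 = 12.4416
Higher: breed at age 12 (16.3072).

16.31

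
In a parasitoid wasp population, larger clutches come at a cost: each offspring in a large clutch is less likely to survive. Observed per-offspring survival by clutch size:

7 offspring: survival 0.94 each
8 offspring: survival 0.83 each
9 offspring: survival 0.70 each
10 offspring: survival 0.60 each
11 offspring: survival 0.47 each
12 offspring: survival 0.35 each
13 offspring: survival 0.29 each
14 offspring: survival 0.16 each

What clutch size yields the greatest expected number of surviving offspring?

8

Expected surviving offspring = c × s(c):
  c=7: 7 × 0.94 = 6.580
  c=8: 8 × 0.83 = 6.640
  c=9: 9 × 0.70 = 6.300
  c=10: 10 × 0.60 = 6.000
  c=11: 11 × 0.47 = 5.170
  c=12: 12 × 0.35 = 4.200
  c=13: 13 × 0.29 = 3.770
  c=14: 14 × 0.16 = 2.240
Maximum at c = 8 (6.640 surviving offspring).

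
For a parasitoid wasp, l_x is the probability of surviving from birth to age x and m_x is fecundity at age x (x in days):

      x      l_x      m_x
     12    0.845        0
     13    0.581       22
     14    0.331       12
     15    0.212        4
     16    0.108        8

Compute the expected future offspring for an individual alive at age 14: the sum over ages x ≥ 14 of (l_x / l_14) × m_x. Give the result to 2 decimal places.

17.17

l_14 = 0.331. Conditional survival from age 14 to x is l_x / l_14.
  x=14: (0.331/0.331) × 12 = 12.0000
  x=15: (0.212/0.331) × 4 = 2.5619
  x=16: (0.108/0.331) × 8 = 2.6103
Sum = 12.0000 + 2.5619 + 2.6103 = 17.1722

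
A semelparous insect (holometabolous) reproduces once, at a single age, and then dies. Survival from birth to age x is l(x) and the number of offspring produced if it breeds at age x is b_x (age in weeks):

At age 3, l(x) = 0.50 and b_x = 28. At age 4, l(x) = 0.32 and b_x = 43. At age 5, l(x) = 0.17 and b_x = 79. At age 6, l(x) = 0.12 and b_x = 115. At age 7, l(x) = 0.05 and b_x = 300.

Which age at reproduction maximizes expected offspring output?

7

Expected offspring if breeding at age x = l(x) × b_x:
  age 3: 0.50 × 28 = 14.000
  age 4: 0.32 × 43 = 13.760
  age 5: 0.17 × 79 = 13.430
  age 6: 0.12 × 115 = 13.800
  age 7: 0.05 × 300 = 15.000
Maximum at age 7 (15.000).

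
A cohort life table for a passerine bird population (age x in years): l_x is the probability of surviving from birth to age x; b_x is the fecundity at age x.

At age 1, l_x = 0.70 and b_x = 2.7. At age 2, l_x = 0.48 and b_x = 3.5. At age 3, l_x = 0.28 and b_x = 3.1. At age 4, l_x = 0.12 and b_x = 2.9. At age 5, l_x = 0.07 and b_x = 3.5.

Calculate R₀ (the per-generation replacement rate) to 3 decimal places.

R₀ = Σ l_x b_x:
  age 1: 0.70 × 2.7 = 1.8900
  age 2: 0.48 × 3.5 = 1.6800
  age 3: 0.28 × 3.1 = 0.8680
  age 4: 0.12 × 2.9 = 0.3480
  age 5: 0.07 × 3.5 = 0.2450
R₀ = 1.8900 + 1.6800 + 0.8680 + 0.3480 + 0.2450 = 5.0310

5.031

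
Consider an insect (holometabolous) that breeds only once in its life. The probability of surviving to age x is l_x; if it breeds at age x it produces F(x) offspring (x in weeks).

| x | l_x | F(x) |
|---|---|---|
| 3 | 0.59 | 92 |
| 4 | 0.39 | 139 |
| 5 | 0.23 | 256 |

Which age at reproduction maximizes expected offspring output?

5

Expected offspring if breeding at age x = l_x × F(x):
  age 3: 0.59 × 92 = 54.280
  age 4: 0.39 × 139 = 54.210
  age 5: 0.23 × 256 = 58.880
Maximum at age 5 (58.880).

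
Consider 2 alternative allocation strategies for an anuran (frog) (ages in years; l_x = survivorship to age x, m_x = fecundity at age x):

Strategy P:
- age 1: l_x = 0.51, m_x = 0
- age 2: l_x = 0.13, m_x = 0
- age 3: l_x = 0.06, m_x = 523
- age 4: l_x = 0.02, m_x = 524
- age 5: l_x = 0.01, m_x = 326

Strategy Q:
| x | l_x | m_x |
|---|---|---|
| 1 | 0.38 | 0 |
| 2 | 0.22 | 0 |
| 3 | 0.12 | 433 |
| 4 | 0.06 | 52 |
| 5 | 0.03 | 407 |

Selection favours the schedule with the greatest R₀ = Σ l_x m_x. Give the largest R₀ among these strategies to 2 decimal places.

67.29

Strategy P: R₀ = 0.51×0 + 0.13×0 + 0.06×523 + 0.02×524 + 0.01×326 = 45.1200
Strategy Q: R₀ = 0.38×0 + 0.22×0 + 0.12×433 + 0.06×52 + 0.03×407 = 67.2900
Highest R₀: strategy Q with 67.2900.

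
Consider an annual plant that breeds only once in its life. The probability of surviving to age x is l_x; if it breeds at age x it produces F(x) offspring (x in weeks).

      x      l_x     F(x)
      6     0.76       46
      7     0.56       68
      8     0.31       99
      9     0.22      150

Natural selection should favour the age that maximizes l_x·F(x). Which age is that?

7

Expected offspring if breeding at age x = l_x × F(x):
  age 6: 0.76 × 46 = 34.960
  age 7: 0.56 × 68 = 38.080
  age 8: 0.31 × 99 = 30.690
  age 9: 0.22 × 150 = 33.000
Maximum at age 7 (38.080).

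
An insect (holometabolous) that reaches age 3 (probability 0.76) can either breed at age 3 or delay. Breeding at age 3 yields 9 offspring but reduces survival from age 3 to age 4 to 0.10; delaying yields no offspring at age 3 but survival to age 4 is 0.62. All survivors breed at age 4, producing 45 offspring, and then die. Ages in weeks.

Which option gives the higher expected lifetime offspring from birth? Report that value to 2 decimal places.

breed at age 3: R₀ = 0.76 × (9 + 0.10 × 45) = 0.76 × 13.5000 = 10.2600
delay to age 4: R₀ = 0.76 × (0.62 × 45) = 0.76 × 27.9000 = 21.2040
Higher: delay to age 4 (21.2040).

21.20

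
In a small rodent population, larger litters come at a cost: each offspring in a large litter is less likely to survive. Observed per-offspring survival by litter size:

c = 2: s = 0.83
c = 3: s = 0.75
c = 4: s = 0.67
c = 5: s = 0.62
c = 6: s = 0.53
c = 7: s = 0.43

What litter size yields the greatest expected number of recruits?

Expected recruits = c × s(c):
  c=2: 2 × 0.83 = 1.660
  c=3: 3 × 0.75 = 2.250
  c=4: 4 × 0.67 = 2.680
  c=5: 5 × 0.62 = 3.100
  c=6: 6 × 0.53 = 3.180
  c=7: 7 × 0.43 = 3.010
Maximum at c = 6 (3.180 recruits).

6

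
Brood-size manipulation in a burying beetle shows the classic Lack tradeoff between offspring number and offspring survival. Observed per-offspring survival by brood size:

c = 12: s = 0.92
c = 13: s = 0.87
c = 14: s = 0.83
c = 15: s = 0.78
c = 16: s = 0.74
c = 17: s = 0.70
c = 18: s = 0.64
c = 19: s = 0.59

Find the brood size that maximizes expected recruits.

Expected recruits = c × s(c):
  c=12: 12 × 0.92 = 11.040
  c=13: 13 × 0.87 = 11.310
  c=14: 14 × 0.83 = 11.620
  c=15: 15 × 0.78 = 11.700
  c=16: 16 × 0.74 = 11.840
  c=17: 17 × 0.70 = 11.900
  c=18: 18 × 0.64 = 11.520
  c=19: 19 × 0.59 = 11.210
Maximum at c = 17 (11.900 recruits).

17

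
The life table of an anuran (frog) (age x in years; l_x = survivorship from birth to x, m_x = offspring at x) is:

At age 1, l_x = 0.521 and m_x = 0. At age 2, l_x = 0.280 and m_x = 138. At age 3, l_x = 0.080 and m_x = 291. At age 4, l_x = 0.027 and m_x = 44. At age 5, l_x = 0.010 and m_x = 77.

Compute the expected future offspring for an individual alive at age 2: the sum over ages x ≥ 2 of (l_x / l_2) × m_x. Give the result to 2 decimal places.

l_2 = 0.280. Conditional survival from age 2 to x is l_x / l_2.
  x=2: (0.280/0.280) × 138 = 138.0000
  x=3: (0.080/0.280) × 291 = 83.1429
  x=4: (0.027/0.280) × 44 = 4.2429
  x=5: (0.010/0.280) × 77 = 2.7500
Sum = 138.0000 + 83.1429 + 4.2429 + 2.7500 = 228.1357

228.14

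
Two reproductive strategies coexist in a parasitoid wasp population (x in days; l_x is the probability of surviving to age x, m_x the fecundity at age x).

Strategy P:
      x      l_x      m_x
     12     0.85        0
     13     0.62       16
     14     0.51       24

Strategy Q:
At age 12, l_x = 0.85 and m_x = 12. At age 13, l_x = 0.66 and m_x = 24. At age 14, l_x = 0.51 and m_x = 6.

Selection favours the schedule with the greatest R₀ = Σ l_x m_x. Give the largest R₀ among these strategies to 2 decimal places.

29.10

Strategy P: R₀ = 0.85×0 + 0.62×16 + 0.51×24 = 22.1600
Strategy Q: R₀ = 0.85×12 + 0.66×24 + 0.51×6 = 29.1000
Highest R₀: strategy Q with 29.1000.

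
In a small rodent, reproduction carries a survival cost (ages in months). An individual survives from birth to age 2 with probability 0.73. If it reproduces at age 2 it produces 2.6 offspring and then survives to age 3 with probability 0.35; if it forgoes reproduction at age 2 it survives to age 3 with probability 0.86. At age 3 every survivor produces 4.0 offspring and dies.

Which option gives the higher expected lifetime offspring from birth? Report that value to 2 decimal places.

breed at age 2: R₀ = 0.73 × (2.6 + 0.35 × 4.0) = 0.73 × 4.0000 = 2.9200
delay to age 3: R₀ = 0.73 × (0.86 × 4.0) = 0.73 × 3.4400 = 2.5112
Higher: breed at age 2 (2.9200).

2.92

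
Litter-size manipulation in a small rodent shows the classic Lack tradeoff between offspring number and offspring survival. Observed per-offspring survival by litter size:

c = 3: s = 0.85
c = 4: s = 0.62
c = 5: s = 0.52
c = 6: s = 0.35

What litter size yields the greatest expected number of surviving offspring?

Expected surviving offspring = c × s(c):
  c=3: 3 × 0.85 = 2.550
  c=4: 4 × 0.62 = 2.480
  c=5: 5 × 0.52 = 2.600
  c=6: 6 × 0.35 = 2.100
Maximum at c = 5 (2.600 surviving offspring).

5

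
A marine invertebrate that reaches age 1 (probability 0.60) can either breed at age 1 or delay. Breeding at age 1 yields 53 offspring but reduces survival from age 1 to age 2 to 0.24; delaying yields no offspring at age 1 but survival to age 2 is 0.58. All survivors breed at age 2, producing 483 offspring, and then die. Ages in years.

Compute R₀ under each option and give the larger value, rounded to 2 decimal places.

breed at age 1: R₀ = 0.60 × (53 + 0.24 × 483) = 0.60 × 168.9200 = 101.3520
delay to age 2: R₀ = 0.60 × (0.58 × 483) = 0.60 × 280.1400 = 168.0840
Higher: delay to age 2 (168.0840).

168.08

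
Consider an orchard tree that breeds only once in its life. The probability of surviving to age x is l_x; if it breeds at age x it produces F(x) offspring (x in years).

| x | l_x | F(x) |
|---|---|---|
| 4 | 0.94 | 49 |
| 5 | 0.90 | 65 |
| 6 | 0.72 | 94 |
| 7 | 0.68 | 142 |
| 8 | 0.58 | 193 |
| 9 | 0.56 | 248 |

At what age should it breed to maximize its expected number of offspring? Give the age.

9

Expected offspring if breeding at age x = l_x × F(x):
  age 4: 0.94 × 49 = 46.060
  age 5: 0.90 × 65 = 58.500
  age 6: 0.72 × 94 = 67.680
  age 7: 0.68 × 142 = 96.560
  age 8: 0.58 × 193 = 111.940
  age 9: 0.56 × 248 = 138.880
Maximum at age 9 (138.880).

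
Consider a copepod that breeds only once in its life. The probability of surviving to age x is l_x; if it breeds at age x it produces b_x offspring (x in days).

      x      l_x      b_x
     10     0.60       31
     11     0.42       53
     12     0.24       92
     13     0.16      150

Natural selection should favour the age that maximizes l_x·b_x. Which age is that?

13

Expected offspring if breeding at age x = l_x × b_x:
  age 10: 0.60 × 31 = 18.600
  age 11: 0.42 × 53 = 22.260
  age 12: 0.24 × 92 = 22.080
  age 13: 0.16 × 150 = 24.000
Maximum at age 13 (24.000).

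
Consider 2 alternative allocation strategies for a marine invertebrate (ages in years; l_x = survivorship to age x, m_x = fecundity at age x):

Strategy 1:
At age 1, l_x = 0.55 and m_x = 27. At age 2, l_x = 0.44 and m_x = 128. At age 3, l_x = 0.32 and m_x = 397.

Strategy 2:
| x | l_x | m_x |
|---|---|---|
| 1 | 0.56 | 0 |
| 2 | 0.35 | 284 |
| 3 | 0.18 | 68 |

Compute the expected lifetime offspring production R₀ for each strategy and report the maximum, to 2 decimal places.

198.21

Strategy 1: R₀ = 0.55×27 + 0.44×128 + 0.32×397 = 198.2100
Strategy 2: R₀ = 0.56×0 + 0.35×284 + 0.18×68 = 111.6400
Highest R₀: strategy 1 with 198.2100.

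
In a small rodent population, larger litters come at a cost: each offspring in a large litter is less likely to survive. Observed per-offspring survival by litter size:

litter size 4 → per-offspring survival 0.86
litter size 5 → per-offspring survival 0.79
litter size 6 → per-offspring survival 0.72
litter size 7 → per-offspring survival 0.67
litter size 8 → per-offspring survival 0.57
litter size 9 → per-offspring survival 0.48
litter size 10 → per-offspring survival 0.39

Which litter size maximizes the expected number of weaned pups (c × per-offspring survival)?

7

Expected weaned pups = c × s(c):
  c=4: 4 × 0.86 = 3.440
  c=5: 5 × 0.79 = 3.950
  c=6: 6 × 0.72 = 4.320
  c=7: 7 × 0.67 = 4.690
  c=8: 8 × 0.57 = 4.560
  c=9: 9 × 0.48 = 4.320
  c=10: 10 × 0.39 = 3.900
Maximum at c = 7 (4.690 weaned pups).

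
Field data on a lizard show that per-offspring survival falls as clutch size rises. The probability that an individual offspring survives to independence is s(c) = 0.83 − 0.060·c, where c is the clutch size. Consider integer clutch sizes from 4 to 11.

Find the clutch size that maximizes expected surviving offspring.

Expected surviving offspring = c × s(c):
  c=4: 4 × 0.590 = 2.360
  c=5: 5 × 0.530 = 2.650
  c=6: 6 × 0.470 = 2.820
  c=7: 7 × 0.410 = 2.870
  c=8: 8 × 0.350 = 2.800
  c=9: 9 × 0.290 = 2.610
  c=10: 10 × 0.230 = 2.300
  c=11: 11 × 0.170 = 1.870
Maximum at c = 7 (2.870 surviving offspring).

7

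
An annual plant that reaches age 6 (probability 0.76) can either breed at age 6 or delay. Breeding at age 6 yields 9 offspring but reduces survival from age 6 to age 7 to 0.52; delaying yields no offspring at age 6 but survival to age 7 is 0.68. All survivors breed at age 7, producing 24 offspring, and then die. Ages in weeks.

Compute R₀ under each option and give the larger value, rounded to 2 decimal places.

16.32

breed at age 6: R₀ = 0.76 × (9 + 0.52 × 24) = 0.76 × 21.4800 = 16.3248
delay to age 7: R₀ = 0.76 × (0.68 × 24) = 0.76 × 16.3200 = 12.4032
Higher: breed at age 6 (16.3248).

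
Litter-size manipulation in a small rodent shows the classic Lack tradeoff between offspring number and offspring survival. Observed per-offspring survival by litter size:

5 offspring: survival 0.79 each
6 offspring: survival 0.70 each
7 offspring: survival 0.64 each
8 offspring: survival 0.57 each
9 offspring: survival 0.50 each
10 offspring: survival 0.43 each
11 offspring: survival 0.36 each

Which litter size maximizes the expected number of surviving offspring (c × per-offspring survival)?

Expected surviving offspring = c × s(c):
  c=5: 5 × 0.79 = 3.950
  c=6: 6 × 0.70 = 4.200
  c=7: 7 × 0.64 = 4.480
  c=8: 8 × 0.57 = 4.560
  c=9: 9 × 0.50 = 4.500
  c=10: 10 × 0.43 = 4.300
  c=11: 11 × 0.36 = 3.960
Maximum at c = 8 (4.560 surviving offspring).

8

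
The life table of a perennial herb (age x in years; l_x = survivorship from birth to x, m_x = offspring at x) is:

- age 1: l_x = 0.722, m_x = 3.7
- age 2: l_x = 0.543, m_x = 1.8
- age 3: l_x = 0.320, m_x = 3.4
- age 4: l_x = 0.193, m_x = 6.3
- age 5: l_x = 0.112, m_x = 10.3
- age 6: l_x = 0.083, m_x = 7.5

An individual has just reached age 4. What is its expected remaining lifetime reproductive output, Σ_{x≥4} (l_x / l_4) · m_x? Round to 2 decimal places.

15.50

l_4 = 0.193. Conditional survival from age 4 to x is l_x / l_4.
  x=4: (0.193/0.193) × 6.3 = 6.3000
  x=5: (0.112/0.193) × 10.3 = 5.9772
  x=6: (0.083/0.193) × 7.5 = 3.2254
Sum = 6.3000 + 5.9772 + 3.2254 = 15.5026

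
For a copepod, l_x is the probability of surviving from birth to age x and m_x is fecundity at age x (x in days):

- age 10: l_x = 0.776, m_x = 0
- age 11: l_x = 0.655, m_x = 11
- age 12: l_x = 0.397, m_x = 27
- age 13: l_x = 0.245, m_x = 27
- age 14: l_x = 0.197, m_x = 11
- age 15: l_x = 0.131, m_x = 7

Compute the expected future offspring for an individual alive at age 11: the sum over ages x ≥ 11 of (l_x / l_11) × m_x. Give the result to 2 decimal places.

42.17

l_11 = 0.655. Conditional survival from age 11 to x is l_x / l_11.
  x=11: (0.655/0.655) × 11 = 11.0000
  x=12: (0.397/0.655) × 27 = 16.3649
  x=13: (0.245/0.655) × 27 = 10.0992
  x=14: (0.197/0.655) × 11 = 3.3084
  x=15: (0.131/0.655) × 7 = 1.4000
Sum = 11.0000 + 16.3649 + 10.0992 + 3.3084 + 1.4000 = 42.1725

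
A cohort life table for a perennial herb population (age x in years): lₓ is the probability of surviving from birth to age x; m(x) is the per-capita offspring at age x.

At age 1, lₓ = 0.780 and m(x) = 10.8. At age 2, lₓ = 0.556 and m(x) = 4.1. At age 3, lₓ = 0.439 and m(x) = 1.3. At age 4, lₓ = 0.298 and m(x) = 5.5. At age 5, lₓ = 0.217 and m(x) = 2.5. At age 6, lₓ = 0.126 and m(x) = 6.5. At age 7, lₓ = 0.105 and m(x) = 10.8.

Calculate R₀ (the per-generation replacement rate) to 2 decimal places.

15.41

R₀ = Σ lₓ m(x):
  age 1: 0.780 × 10.8 = 8.4240
  age 2: 0.556 × 4.1 = 2.2796
  age 3: 0.439 × 1.3 = 0.5707
  age 4: 0.298 × 5.5 = 1.6390
  age 5: 0.217 × 2.5 = 0.5425
  age 6: 0.126 × 6.5 = 0.8190
  age 7: 0.105 × 10.8 = 1.1340
R₀ = 8.4240 + 2.2796 + 0.5707 + 1.6390 + 0.5425 + 0.8190 + 1.1340 = 15.4088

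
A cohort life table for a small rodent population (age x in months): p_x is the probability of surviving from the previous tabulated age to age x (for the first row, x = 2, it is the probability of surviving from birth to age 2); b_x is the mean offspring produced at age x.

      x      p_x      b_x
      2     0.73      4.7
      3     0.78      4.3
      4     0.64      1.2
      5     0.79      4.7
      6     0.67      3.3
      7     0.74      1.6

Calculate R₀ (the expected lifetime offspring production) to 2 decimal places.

Survivorship from birth: l_x = p_2·p_3·…·p_x.
  l_2 = 0.73000
  l_3 = 0.56940
  l_4 = 0.36442
  l_5 = 0.28789
  l_6 = 0.19289
  l_7 = 0.14274
R₀ = Σ l_x b_x:
  age 2: 0.73000 × 4.7 = 3.4310
  age 3: 0.56940 × 4.3 = 2.4484
  age 4: 0.36442 × 1.2 = 0.4373
  age 5: 0.28789 × 4.7 = 1.3531
  age 6: 0.19289 × 3.3 = 0.6365
  age 7: 0.14274 × 1.6 = 0.2284
R₀ = 3.4310 + 2.4484 + 0.4373 + 1.3531 + 0.6365 + 0.2284 = 8.5347

8.53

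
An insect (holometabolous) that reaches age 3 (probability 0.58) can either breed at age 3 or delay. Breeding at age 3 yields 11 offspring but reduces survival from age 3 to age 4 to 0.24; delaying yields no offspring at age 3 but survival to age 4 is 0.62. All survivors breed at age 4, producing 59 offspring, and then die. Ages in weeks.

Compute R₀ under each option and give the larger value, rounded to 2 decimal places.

21.22

breed at age 3: R₀ = 0.58 × (11 + 0.24 × 59) = 0.58 × 25.1600 = 14.5928
delay to age 4: R₀ = 0.58 × (0.62 × 59) = 0.58 × 36.5800 = 21.2164
Higher: delay to age 4 (21.2164).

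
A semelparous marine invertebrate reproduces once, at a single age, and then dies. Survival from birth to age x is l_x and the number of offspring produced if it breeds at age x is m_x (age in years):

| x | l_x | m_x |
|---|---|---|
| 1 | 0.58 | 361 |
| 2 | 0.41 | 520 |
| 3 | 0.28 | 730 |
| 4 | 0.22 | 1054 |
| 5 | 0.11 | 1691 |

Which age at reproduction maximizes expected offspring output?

4

Expected offspring if breeding at age x = l_x × m_x:
  age 1: 0.58 × 361 = 209.380
  age 2: 0.41 × 520 = 213.200
  age 3: 0.28 × 730 = 204.400
  age 4: 0.22 × 1054 = 231.880
  age 5: 0.11 × 1691 = 186.010
Maximum at age 4 (231.880).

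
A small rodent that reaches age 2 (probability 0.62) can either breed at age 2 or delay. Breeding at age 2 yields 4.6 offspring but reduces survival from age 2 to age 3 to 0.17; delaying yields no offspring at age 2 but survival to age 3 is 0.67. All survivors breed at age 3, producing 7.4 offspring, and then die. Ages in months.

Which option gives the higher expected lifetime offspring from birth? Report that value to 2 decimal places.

3.63

breed at age 2: R₀ = 0.62 × (4.6 + 0.17 × 7.4) = 0.62 × 5.8580 = 3.6320
delay to age 3: R₀ = 0.62 × (0.67 × 7.4) = 0.62 × 4.9580 = 3.0740
Higher: breed at age 2 (3.6320).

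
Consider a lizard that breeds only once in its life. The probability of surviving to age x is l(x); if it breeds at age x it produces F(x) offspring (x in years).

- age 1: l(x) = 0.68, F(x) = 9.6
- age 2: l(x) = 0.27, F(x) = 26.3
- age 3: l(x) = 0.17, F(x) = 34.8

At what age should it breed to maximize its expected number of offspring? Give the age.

2

Expected offspring if breeding at age x = l(x) × F(x):
  age 1: 0.68 × 9.6 = 6.528
  age 2: 0.27 × 26.3 = 7.101
  age 3: 0.17 × 34.8 = 5.916
Maximum at age 2 (7.101).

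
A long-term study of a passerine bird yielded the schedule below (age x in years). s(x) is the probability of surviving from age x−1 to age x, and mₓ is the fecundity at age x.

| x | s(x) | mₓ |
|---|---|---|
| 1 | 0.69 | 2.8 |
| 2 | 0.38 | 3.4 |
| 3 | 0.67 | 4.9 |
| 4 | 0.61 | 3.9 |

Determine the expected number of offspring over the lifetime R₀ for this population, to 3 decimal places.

4.102

Survivorship from birth: l_x = s_1·s_2·…·s_x.
  l_1 = 0.69000
  l_2 = 0.26220
  l_3 = 0.17567
  l_4 = 0.10716
R₀ = Σ l_x mₓ:
  age 1: 0.69000 × 2.8 = 1.9320
  age 2: 0.26220 × 3.4 = 0.8915
  age 3: 0.17567 × 4.9 = 0.8608
  age 4: 0.10716 × 3.9 = 0.4179
R₀ = 1.9320 + 0.8915 + 0.8608 + 0.4179 = 4.1022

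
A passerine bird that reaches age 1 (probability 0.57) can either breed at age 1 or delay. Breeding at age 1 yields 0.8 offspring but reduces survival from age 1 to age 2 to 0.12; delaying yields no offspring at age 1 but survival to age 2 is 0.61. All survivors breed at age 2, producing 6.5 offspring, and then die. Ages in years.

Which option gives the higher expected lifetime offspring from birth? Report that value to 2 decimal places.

breed at age 1: R₀ = 0.57 × (0.8 + 0.12 × 6.5) = 0.57 × 1.5800 = 0.9006
delay to age 2: R₀ = 0.57 × (0.61 × 6.5) = 0.57 × 3.9650 = 2.2600
Higher: delay to age 2 (2.2600).

2.26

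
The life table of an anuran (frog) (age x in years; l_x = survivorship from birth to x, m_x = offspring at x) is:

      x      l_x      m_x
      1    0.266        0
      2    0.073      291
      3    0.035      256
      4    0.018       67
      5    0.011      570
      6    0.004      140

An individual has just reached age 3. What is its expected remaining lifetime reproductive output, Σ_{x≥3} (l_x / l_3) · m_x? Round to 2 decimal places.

485.60

l_3 = 0.035. Conditional survival from age 3 to x is l_x / l_3.
  x=3: (0.035/0.035) × 256 = 256.0000
  x=4: (0.018/0.035) × 67 = 34.4571
  x=5: (0.011/0.035) × 570 = 179.1429
  x=6: (0.004/0.035) × 140 = 16.0000
Sum = 256.0000 + 34.4571 + 179.1429 + 16.0000 = 485.6000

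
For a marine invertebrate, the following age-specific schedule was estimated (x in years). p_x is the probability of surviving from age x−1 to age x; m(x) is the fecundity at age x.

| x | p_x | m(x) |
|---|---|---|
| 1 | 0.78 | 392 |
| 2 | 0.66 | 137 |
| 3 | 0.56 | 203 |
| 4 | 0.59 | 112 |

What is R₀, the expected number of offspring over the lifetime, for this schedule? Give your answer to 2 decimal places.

453.86

Survivorship from birth: l_x = p_1·p_2·…·p_x.
  l_1 = 0.78000
  l_2 = 0.51480
  l_3 = 0.28829
  l_4 = 0.17009
R₀ = Σ l_x m(x):
  age 1: 0.78000 × 392 = 305.7600
  age 2: 0.51480 × 137 = 70.5276
  age 3: 0.28829 × 203 = 58.5229
  age 4: 0.17009 × 112 = 19.0501
R₀ = 305.7600 + 70.5276 + 58.5229 + 19.0501 = 453.8605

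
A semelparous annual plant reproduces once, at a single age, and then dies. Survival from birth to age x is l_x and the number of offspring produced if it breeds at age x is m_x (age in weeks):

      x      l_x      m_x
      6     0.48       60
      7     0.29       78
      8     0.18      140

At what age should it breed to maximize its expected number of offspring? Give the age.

Expected offspring if breeding at age x = l_x × m_x:
  age 6: 0.48 × 60 = 28.800
  age 7: 0.29 × 78 = 22.620
  age 8: 0.18 × 140 = 25.200
Maximum at age 6 (28.800).

6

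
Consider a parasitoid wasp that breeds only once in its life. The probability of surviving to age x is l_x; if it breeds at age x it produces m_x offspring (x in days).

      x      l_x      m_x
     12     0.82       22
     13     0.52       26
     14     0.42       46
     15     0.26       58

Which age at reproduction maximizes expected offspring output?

Expected offspring if breeding at age x = l_x × m_x:
  age 12: 0.82 × 22 = 18.040
  age 13: 0.52 × 26 = 13.520
  age 14: 0.42 × 46 = 19.320
  age 15: 0.26 × 58 = 15.080
Maximum at age 14 (19.320).

14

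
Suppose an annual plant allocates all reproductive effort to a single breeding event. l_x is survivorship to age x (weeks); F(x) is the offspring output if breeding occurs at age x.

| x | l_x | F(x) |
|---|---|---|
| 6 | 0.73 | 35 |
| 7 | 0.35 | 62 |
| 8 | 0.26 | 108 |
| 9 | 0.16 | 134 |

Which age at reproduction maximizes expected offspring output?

Expected offspring if breeding at age x = l_x × F(x):
  age 6: 0.73 × 35 = 25.550
  age 7: 0.35 × 62 = 21.700
  age 8: 0.26 × 108 = 28.080
  age 9: 0.16 × 134 = 21.440
Maximum at age 8 (28.080).

8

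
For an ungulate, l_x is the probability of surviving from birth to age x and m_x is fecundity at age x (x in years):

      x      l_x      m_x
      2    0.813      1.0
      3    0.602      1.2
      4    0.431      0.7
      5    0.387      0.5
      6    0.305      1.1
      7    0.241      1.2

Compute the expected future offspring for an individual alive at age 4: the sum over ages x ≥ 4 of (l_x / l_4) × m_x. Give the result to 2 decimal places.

l_4 = 0.431. Conditional survival from age 4 to x is l_x / l_4.
  x=4: (0.431/0.431) × 0.7 = 0.7000
  x=5: (0.387/0.431) × 0.5 = 0.4490
  x=6: (0.305/0.431) × 1.1 = 0.7784
  x=7: (0.241/0.431) × 1.2 = 0.6710
Sum = 0.7000 + 0.4490 + 0.7784 + 0.6710 = 2.5984

2.60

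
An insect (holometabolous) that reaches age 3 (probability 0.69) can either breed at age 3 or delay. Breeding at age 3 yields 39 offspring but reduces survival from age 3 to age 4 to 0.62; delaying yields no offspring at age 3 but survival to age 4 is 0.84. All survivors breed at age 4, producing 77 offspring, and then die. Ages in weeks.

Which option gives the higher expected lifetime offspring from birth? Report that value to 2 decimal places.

59.85

breed at age 3: R₀ = 0.69 × (39 + 0.62 × 77) = 0.69 × 86.7400 = 59.8506
delay to age 4: R₀ = 0.69 × (0.84 × 77) = 0.69 × 64.6800 = 44.6292
Higher: breed at age 3 (59.8506).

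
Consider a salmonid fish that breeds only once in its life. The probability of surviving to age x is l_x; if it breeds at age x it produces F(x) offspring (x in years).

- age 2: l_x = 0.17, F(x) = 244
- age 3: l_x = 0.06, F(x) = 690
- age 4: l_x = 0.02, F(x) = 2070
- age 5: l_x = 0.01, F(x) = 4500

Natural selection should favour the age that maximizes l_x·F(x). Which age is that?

Expected offspring if breeding at age x = l_x × F(x):
  age 2: 0.17 × 244 = 41.480
  age 3: 0.06 × 690 = 41.400
  age 4: 0.02 × 2070 = 41.400
  age 5: 0.01 × 4500 = 45.000
Maximum at age 5 (45.000).

5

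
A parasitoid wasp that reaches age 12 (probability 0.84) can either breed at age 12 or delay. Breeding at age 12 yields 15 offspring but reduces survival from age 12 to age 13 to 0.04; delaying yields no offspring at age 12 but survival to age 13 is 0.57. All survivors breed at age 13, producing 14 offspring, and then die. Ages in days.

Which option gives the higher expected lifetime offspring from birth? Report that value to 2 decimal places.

breed at age 12: R₀ = 0.84 × (15 + 0.04 × 14) = 0.84 × 15.5600 = 13.0704
delay to age 13: R₀ = 0.84 × (0.57 × 14) = 0.84 × 7.9800 = 6.7032
Higher: breed at age 12 (13.0704).

13.07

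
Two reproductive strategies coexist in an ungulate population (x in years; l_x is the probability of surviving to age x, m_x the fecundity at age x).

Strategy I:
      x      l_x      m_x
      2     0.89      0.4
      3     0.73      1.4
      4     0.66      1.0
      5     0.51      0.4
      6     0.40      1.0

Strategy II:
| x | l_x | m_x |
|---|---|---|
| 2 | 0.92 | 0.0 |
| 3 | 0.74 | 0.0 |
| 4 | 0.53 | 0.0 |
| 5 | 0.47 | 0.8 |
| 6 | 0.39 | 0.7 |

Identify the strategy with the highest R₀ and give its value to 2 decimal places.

2.64

Strategy I: R₀ = 0.89×0.4 + 0.73×1.4 + 0.66×1.0 + 0.51×0.4 + 0.40×1.0 = 2.6420
Strategy II: R₀ = 0.92×0.0 + 0.74×0.0 + 0.53×0.0 + 0.47×0.8 + 0.39×0.7 = 0.6490
Highest R₀: strategy I with 2.6420.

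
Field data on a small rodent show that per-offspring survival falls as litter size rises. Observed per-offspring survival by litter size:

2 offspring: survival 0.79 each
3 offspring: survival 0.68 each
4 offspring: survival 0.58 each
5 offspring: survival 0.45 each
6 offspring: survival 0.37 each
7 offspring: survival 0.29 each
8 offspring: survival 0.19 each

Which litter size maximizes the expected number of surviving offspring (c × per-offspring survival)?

Expected surviving offspring = c × s(c):
  c=2: 2 × 0.79 = 1.580
  c=3: 3 × 0.68 = 2.040
  c=4: 4 × 0.58 = 2.320
  c=5: 5 × 0.45 = 2.250
  c=6: 6 × 0.37 = 2.220
  c=7: 7 × 0.29 = 2.030
  c=8: 8 × 0.19 = 1.520
Maximum at c = 4 (2.320 surviving offspring).

4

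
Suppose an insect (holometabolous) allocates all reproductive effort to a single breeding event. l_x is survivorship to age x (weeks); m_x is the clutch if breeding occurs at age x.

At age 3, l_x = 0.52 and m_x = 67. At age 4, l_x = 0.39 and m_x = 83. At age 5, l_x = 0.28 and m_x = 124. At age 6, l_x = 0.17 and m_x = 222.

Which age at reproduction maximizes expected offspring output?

Expected offspring if breeding at age x = l_x × m_x:
  age 3: 0.52 × 67 = 34.840
  age 4: 0.39 × 83 = 32.370
  age 5: 0.28 × 124 = 34.720
  age 6: 0.17 × 222 = 37.740
Maximum at age 6 (37.740).

6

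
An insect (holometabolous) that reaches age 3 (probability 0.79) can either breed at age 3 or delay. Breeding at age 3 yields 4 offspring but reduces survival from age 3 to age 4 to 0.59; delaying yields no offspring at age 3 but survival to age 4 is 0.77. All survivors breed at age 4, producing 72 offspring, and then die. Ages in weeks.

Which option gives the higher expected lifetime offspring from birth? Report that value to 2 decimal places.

43.80

breed at age 3: R₀ = 0.79 × (4 + 0.59 × 72) = 0.79 × 46.4800 = 36.7192
delay to age 4: R₀ = 0.79 × (0.77 × 72) = 0.79 × 55.4400 = 43.7976
Higher: delay to age 4 (43.7976).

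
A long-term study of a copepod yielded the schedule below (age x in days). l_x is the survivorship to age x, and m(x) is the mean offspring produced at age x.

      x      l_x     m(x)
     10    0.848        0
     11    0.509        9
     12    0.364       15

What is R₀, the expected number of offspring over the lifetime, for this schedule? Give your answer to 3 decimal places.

R₀ = Σ l_x m(x):
  age 10: 0.848 × 0 = 0.0000
  age 11: 0.509 × 9 = 4.5810
  age 12: 0.364 × 15 = 5.4600
R₀ = 0.0000 + 4.5810 + 5.4600 = 10.0410

10.041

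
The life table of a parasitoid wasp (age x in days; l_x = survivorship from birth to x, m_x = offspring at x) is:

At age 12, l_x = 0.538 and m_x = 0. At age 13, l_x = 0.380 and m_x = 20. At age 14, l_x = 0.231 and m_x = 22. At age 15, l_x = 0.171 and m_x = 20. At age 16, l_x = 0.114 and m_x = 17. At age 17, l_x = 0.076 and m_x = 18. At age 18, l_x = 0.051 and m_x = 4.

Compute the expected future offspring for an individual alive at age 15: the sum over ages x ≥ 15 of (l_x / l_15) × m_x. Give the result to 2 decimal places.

l_15 = 0.171. Conditional survival from age 15 to x is l_x / l_15.
  x=15: (0.171/0.171) × 20 = 20.0000
  x=16: (0.114/0.171) × 17 = 11.3333
  x=17: (0.076/0.171) × 18 = 8.0000
  x=18: (0.051/0.171) × 4 = 1.1930
Sum = 20.0000 + 11.3333 + 8.0000 + 1.1930 = 40.5263

40.53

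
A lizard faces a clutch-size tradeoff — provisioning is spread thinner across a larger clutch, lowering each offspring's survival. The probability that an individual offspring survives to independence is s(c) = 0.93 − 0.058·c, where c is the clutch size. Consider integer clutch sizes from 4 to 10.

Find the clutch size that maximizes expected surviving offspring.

8

Expected surviving offspring = c × s(c):
  c=4: 4 × 0.698 = 2.792
  c=5: 5 × 0.640 = 3.200
  c=6: 6 × 0.582 = 3.492
  c=7: 7 × 0.524 = 3.668
  c=8: 8 × 0.466 = 3.728
  c=9: 9 × 0.408 = 3.672
  c=10: 10 × 0.350 = 3.500
Maximum at c = 8 (3.728 surviving offspring).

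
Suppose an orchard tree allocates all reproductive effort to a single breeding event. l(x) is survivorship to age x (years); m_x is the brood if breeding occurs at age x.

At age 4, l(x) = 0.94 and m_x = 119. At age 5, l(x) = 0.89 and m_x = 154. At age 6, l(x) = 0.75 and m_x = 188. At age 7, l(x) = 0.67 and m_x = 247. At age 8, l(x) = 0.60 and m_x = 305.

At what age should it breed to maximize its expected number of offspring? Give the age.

8

Expected offspring if breeding at age x = l(x) × m_x:
  age 4: 0.94 × 119 = 111.860
  age 5: 0.89 × 154 = 137.060
  age 6: 0.75 × 188 = 141.000
  age 7: 0.67 × 247 = 165.490
  age 8: 0.60 × 305 = 183.000
Maximum at age 8 (183.000).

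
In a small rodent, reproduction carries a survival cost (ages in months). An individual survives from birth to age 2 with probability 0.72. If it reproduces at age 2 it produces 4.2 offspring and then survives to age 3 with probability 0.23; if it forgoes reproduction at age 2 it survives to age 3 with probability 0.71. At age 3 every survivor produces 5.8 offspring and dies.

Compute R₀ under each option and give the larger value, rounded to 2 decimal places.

breed at age 2: R₀ = 0.72 × (4.2 + 0.23 × 5.8) = 0.72 × 5.5340 = 3.9845
delay to age 3: R₀ = 0.72 × (0.71 × 5.8) = 0.72 × 4.1180 = 2.9650
Higher: breed at age 2 (3.9845).

3.98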